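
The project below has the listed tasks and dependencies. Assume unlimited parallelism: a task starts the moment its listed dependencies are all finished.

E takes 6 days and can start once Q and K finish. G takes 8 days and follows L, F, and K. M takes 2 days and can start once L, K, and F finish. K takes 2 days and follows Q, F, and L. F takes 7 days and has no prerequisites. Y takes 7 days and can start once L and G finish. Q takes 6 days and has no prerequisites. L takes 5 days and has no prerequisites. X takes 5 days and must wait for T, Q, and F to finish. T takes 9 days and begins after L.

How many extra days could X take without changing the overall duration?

Critical path: F→K→G→Y = 7+2+8+7 = 24, so the finish is 24 days.
The longest chain containing X totals 19 days.
Slack of X = 19 − 14 = 5 days.

5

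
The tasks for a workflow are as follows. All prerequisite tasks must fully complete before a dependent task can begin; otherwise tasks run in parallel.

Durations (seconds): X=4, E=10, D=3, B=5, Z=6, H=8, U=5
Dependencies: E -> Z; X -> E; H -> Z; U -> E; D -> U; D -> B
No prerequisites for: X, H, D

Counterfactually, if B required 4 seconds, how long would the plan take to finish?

The binding path is D→U→E→Z = 3+5+10+6 = 24; finish at 24 seconds.
B has 16 seconds of float (longest path through it is 8).
No other chain overtakes it, so the finish is 24 seconds.

24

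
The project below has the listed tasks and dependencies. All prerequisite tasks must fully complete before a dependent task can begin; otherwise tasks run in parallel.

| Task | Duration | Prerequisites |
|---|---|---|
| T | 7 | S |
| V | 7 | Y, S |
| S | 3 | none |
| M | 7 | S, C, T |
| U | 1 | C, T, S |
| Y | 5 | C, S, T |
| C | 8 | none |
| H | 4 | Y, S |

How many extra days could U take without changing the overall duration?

11

S→T→Y→V = 3+7+5+7 = 22 sets the makespan at 22 days.
The longest chain containing U totals 11 days.
So U can slip 22 − 11 = 11 days.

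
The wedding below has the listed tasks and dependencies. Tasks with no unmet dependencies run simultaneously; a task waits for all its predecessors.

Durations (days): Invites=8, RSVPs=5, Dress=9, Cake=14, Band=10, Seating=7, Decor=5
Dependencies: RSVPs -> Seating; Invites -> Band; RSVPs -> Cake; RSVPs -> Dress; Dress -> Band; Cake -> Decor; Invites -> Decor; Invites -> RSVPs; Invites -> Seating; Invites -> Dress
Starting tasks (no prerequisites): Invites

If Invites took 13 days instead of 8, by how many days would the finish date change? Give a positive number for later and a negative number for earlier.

Actual critical path: Invites→RSVPs→Dress→Band = 8+5+9+10 = 32 ⇒ 32 days.
Invites is on the critical path; changing it to 13 makes that path 37 days.
The critical path is still Invites→RSVPs→Dress→Band; finish is now 37 days.
Change in finish: 37 − 32 = +5 days.

5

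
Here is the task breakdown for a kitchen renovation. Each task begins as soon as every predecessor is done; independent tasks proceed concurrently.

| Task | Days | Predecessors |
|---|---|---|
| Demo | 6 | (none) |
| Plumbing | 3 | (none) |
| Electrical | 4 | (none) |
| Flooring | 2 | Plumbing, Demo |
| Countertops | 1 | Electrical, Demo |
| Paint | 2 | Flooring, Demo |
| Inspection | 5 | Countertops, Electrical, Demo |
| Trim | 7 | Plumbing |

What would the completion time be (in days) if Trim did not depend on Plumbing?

With the dependency in place, Demo→Countertops→Inspection = 6+1+5 = 12 sets the finish at 12 days.
Without Plumbing→Trim, Trim's earliest start moves from 3 to 0.
New critical path: Demo→Countertops→Inspection = 6+1+5 = 12 ⇒ 12 days.

12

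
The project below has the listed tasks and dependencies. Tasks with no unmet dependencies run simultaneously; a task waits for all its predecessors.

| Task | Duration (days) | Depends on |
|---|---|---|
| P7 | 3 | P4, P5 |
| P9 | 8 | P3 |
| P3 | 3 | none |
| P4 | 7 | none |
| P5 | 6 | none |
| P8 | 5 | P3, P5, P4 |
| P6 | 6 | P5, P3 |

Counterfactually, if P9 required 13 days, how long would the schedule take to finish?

16

As given, the longest chain is P4→P8 = 7+5 = 12, so the finish is 12 days.
The longest path through P9 is only 11 days, so P9 has float 1.
Now P3→P9 = 3+13 = 16 is longest, so the finish becomes 16 days.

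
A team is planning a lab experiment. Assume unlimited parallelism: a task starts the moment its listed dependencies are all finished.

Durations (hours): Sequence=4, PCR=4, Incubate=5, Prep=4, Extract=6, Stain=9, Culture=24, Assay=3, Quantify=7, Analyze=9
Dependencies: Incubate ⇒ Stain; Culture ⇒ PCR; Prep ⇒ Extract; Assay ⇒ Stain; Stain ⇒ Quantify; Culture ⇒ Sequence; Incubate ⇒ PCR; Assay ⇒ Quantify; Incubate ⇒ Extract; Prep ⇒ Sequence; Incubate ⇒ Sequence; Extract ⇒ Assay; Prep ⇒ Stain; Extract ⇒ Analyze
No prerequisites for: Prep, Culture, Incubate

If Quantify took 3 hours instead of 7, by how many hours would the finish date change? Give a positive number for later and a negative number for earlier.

Baseline: Incubate→Extract→Assay→Stain→Quantify = 5+6+3+9+7 = 30 → 30 hours.
Quantify lies on that path, so at 3 hours the path becomes 26 hours.
Now Culture→PCR = 24+4 = 28 is longest, so the finish becomes 28 hours.
Change in finish: 28 − 30 = -2 hours.

-2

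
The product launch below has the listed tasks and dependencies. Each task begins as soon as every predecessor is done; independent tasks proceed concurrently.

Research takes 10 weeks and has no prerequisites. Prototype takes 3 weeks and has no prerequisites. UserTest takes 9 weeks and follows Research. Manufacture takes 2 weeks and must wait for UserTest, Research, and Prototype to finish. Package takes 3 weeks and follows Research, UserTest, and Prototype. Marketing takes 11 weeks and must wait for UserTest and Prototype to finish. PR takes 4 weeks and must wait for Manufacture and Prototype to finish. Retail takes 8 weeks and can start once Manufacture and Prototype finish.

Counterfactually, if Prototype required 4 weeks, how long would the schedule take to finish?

30

Actual critical path: Research→UserTest→Marketing = 10+9+11 = 30 ⇒ 30 weeks.
Prototype is off the critical path — its longest chain is 14 weeks, giving 16 of slack.
The critical path is still Research→UserTest→Marketing; finish is now 30 weeks.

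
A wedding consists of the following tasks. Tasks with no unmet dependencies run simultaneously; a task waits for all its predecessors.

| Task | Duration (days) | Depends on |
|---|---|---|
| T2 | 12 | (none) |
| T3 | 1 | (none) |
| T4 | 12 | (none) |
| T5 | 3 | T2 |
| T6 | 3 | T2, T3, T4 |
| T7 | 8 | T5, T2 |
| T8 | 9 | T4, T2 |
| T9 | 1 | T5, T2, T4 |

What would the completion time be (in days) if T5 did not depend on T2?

21

With the dependency in place, T2→T5→T7 = 12+3+8 = 23 sets the finish at 23 days.
Without T2→T5, T5's earliest start moves from 12 to 0.
The longest chain is now T2→T8 = 12+9 = 21, so the project takes 21 days.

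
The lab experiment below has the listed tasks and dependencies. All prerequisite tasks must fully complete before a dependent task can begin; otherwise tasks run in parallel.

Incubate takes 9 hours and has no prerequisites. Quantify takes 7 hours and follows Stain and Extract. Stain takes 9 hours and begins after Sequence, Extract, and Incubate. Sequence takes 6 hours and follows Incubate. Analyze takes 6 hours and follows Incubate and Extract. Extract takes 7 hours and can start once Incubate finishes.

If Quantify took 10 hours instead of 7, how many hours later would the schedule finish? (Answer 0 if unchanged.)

3

The binding path is Incubate→Extract→Stain→Quantify = 9+7+9+7 = 32; finish at 32 hours.
Since Quantify is critical, the +3 change carries straight to that chain (now 35 hours).
The critical path is still Incubate→Extract→Stain→Quantify; finish is now 35 hours.
Change in finish: 35 − 32 = +3 hours.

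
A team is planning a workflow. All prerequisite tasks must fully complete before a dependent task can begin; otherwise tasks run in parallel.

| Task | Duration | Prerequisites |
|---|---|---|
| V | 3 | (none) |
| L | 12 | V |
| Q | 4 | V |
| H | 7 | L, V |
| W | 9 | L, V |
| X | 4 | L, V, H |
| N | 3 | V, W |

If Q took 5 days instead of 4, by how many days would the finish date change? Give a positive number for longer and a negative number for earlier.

Baseline: V→L→W→N = 3+12+9+3 = 27 → 27 days.
Q has 20 days of float (longest path through it is 7).
No other chain overtakes it, so the finish is 27 days.
Change in finish: 27 − 27 = +0 days.

0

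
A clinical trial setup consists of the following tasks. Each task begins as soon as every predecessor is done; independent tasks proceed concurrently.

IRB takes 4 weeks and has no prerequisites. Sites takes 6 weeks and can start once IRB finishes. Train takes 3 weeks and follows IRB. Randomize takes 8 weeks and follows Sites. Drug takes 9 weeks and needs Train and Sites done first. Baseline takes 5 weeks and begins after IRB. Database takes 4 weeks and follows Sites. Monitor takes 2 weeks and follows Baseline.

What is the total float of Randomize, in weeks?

1

The longest chain is IRB→Sites→Drug = 4+6+9 = 19; overall finish 19 weeks.
The longest chain containing Randomize totals 18 weeks.
So Randomize can slip 19 − 18 = 1 week.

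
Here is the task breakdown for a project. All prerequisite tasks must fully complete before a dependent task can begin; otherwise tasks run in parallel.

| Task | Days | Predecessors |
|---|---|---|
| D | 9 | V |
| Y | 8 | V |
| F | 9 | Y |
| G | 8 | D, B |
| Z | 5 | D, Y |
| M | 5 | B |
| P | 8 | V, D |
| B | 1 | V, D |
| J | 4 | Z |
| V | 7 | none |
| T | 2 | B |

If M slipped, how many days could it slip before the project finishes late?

3

The longest chain is V→D→Z→J = 7+9+5+4 = 25; overall finish 25 days.
The longest chain containing M totals 22 days.
Slack of M = 20 − 17 = 3 days.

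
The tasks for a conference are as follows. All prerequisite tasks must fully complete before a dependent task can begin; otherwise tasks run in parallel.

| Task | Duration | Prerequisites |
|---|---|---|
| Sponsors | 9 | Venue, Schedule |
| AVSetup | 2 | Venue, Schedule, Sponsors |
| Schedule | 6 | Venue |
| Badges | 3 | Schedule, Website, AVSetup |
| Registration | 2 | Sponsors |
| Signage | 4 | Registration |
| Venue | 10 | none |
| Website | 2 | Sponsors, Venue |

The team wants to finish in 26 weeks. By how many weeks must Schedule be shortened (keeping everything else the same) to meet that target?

Current finish: 31 weeks; target: 26.
Schedule is on every critical path, so each week cut from Schedule cuts the finish by one (this holds down to a finish of 26).
Need 31 − 26 = 5 weeks off Schedule → Schedule becomes 1 week, finish becomes 26.

5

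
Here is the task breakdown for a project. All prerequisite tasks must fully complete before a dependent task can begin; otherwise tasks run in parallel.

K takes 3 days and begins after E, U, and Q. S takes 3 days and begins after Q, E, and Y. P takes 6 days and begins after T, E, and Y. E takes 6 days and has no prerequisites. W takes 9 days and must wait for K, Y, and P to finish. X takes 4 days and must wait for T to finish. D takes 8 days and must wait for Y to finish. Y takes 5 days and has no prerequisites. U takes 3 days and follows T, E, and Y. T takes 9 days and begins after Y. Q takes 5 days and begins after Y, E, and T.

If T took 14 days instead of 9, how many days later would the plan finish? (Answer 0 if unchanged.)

5

The binding path is Y→T→Q→K→W = 5+9+5+3+9 = 31; finish at 31 days.
Since T is critical, the +5 change carries straight to that chain (now 36 days).
No other chain overtakes it, so the finish is 36 days.
Change in finish: 36 − 31 = +5 days.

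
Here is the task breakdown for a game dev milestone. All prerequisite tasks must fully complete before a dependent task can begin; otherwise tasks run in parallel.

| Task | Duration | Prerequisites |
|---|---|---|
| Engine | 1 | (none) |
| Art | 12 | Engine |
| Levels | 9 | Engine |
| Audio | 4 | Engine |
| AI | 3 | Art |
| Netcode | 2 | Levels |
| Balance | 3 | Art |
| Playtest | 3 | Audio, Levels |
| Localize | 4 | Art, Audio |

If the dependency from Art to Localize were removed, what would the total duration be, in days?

16

With the dependency in place, Engine→Art→Localize = 1+12+4 = 17 sets the finish at 17 days.
Without Art→Localize, Localize's earliest start moves from 13 to 5.
New critical path: Engine→Art→AI = 1+12+3 = 16 ⇒ 16 days.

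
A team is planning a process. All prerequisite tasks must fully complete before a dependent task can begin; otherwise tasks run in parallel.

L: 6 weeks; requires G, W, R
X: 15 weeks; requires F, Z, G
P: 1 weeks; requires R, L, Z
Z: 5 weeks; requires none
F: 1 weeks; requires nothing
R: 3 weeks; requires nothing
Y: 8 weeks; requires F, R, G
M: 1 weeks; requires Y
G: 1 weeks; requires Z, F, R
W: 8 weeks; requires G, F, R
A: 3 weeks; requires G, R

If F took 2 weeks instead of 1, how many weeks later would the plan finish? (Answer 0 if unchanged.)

0

The binding path is Z→G→X = 5+1+15 = 21; finish at 21 weeks.
The longest path through F is only 17 weeks, so F has float 4.
That remains the longest chain; total 21 weeks.
Change in finish: 21 − 21 = +0 weeks.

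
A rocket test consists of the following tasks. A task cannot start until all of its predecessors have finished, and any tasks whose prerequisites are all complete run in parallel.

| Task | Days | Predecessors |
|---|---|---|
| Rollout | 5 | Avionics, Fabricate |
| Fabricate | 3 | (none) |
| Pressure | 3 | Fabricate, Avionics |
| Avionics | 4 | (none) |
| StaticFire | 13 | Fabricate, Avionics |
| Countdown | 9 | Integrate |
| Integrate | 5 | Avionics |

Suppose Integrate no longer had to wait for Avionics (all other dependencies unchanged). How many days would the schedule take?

Before: longest chain Avionics→Integrate→Countdown = 4+5+9 = 18, finish 18.
Without Avionics→Integrate, Integrate's earliest start moves from 4 to 0.
After: Avionics→StaticFire = 4+13 = 17 → 17 days.

17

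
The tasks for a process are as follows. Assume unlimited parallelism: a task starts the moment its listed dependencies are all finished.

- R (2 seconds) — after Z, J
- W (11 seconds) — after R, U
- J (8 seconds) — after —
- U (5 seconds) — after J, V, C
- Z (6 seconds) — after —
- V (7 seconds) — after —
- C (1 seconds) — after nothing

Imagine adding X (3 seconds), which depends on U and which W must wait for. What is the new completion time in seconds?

Originally the job takes 24 seconds.
With X inserted, W now waits for max(R, U, X).
New critical path: J→U→X→W = 8+5+3+11 = 27 ⇒ 27 seconds.

27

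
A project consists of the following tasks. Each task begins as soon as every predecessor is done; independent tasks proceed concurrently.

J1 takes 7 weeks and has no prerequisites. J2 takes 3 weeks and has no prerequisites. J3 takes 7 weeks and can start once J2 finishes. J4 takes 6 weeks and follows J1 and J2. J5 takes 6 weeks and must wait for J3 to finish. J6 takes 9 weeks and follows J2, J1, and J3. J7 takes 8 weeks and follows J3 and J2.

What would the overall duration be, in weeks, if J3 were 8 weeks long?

The binding path is J2→J3→J6 = 3+7+9 = 19; finish at 19 weeks.
J3 lies on that path, so at 8 weeks the path becomes 20 weeks.
No other chain overtakes it, so the finish is 20 weeks.

20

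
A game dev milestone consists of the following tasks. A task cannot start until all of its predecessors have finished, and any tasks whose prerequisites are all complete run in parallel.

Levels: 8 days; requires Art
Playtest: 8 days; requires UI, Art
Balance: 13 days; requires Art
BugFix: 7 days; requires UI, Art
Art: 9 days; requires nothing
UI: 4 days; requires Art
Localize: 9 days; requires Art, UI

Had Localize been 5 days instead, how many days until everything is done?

22

As given, the longest chain is Art→UI→Localize = 9+4+9 = 22, so the finish is 22 days.
Since Localize is critical, the -4 change carries straight to that chain (now 18 days).
Now Art→Balance = 9+13 = 22 is longest, so the finish becomes 22 days.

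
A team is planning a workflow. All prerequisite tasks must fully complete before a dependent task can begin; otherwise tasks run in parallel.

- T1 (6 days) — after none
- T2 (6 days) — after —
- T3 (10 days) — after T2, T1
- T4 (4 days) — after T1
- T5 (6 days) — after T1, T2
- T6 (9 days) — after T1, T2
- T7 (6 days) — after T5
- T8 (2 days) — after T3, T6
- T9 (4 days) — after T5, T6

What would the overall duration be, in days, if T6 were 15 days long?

25

Baseline: T1→T6→T9 = 6+9+4 = 19 → 19 days.
Since T6 is critical, the +6 change carries straight to that chain (now 25 days).
No other chain overtakes it, so the finish is 25 days.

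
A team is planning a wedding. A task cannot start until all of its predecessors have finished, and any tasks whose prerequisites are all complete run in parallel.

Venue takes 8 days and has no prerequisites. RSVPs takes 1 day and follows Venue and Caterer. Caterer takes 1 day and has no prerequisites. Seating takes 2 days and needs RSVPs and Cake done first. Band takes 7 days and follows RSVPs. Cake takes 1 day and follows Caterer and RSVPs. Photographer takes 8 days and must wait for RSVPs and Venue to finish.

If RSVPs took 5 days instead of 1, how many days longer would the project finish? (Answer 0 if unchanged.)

The binding path is Venue→RSVPs→Photographer = 8+1+8 = 17; finish at 17 days.
RSVPs is on the critical path; changing it to 5 makes that path 21 days.
That remains the longest chain; total 21 days.
Change in finish: 21 − 17 = +4 days.

4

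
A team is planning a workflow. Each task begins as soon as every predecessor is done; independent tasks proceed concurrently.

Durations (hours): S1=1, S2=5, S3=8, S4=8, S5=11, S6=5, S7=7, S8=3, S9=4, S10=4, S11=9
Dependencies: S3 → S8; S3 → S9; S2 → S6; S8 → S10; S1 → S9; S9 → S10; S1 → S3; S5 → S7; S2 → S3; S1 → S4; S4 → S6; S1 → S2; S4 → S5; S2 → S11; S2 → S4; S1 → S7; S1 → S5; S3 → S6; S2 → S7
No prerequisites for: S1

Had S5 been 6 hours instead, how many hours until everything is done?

27

As given, the longest chain is S1→S2→S4→S5→S7 = 1+5+8+11+7 = 32, so the finish is 32 hours.
S5 is on the critical path; changing it to 6 makes that path 27 hours.
The critical path is still S1→S2→S4→S5→S7; finish is now 27 hours.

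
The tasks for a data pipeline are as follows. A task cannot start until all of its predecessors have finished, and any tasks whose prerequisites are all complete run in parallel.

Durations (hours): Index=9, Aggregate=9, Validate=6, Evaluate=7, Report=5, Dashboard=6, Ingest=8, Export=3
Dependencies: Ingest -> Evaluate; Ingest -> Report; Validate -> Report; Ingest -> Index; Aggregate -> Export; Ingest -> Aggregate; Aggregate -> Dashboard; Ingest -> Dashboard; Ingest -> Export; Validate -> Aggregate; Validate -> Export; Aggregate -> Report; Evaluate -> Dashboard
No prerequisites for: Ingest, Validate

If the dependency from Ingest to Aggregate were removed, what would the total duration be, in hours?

21

Before: longest chain Ingest→Aggregate→Dashboard = 8+9+6 = 23, finish 23.
Without Ingest→Aggregate, Aggregate's earliest start moves from 8 to 6.
After: Ingest→Evaluate→Dashboard = 8+7+6 = 21 → 21 hours.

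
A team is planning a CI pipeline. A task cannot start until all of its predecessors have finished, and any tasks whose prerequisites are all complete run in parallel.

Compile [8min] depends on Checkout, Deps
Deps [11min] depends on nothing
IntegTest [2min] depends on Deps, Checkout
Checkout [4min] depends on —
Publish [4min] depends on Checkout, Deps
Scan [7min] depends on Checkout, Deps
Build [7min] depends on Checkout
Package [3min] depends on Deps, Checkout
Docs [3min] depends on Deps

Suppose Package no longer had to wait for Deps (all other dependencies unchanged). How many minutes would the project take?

Original critical path: Deps→Compile = 11+8 = 19 ⇒ 19 minutes.
Without Deps→Package, Package's earliest start moves from 11 to 4.
New critical path: Deps→Compile = 11+8 = 19 ⇒ 19 minutes.

19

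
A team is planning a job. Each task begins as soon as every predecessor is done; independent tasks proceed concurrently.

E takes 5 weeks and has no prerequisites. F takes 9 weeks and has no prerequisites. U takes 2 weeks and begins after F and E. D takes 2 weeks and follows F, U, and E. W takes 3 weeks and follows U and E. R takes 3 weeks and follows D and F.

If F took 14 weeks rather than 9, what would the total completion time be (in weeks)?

21

As given, the longest chain is F→U→D→R = 9+2+2+3 = 16, so the finish is 16 weeks.
Since F is critical, the +5 change carries straight to that chain (now 21 weeks).
The critical path is still F→U→D→R; finish is now 21 weeks.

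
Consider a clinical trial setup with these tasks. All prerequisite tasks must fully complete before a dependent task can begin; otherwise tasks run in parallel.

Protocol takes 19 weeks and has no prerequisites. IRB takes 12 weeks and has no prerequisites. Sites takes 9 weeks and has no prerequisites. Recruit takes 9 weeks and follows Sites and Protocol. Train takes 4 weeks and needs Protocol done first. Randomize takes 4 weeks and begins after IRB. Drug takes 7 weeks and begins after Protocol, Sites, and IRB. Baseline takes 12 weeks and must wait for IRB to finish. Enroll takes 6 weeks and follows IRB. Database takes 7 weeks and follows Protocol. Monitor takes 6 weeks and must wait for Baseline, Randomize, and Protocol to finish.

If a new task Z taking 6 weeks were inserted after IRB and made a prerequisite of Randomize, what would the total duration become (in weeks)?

30

Originally the project takes 30 weeks.
With Z inserted, Randomize now waits for max(IRB, Z).
New critical path: IRB→Baseline→Monitor = 12+12+6 = 30 ⇒ 30 weeks.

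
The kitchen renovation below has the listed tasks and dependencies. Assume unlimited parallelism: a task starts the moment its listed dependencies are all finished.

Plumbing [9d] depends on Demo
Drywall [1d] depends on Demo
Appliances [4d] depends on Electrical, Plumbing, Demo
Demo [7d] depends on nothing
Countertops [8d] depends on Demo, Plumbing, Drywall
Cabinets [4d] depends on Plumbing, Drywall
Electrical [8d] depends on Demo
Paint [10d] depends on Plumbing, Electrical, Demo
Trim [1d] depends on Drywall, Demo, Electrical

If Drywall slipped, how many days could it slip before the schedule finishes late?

10

Demo→Plumbing→Paint = 7+9+10 = 26 sets the makespan at 26 days.
The longest chain containing Drywall totals 16 days.
Float = 26 − 16 = 10.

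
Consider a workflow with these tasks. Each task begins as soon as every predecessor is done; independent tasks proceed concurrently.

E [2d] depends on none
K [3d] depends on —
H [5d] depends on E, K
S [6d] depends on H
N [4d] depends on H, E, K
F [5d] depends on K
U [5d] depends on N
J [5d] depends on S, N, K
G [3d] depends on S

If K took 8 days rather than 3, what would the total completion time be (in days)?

24

As given, the longest chain is K→H→S→J = 3+5+6+5 = 19, so the finish is 19 days.
Since K is critical, the +5 change carries straight to that chain (now 24 days).
The critical path is still K→H→S→J; finish is now 24 days.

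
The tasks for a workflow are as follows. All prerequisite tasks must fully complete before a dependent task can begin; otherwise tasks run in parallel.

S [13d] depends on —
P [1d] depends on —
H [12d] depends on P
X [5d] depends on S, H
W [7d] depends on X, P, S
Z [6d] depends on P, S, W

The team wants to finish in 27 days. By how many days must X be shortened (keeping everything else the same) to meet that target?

Current finish: 31 days; target: 27.
X is on every critical path, so each day cut from X cuts the finish by one (this holds down to a finish of 27).
Need 31 − 27 = 4 days off X → X becomes 1 day, finish becomes 27.

4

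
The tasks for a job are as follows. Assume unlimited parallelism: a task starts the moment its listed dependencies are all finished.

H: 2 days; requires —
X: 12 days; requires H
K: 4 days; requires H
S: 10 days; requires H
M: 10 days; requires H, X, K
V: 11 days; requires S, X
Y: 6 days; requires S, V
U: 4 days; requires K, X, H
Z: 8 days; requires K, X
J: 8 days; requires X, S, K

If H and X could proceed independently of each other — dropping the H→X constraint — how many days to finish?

With the dependency in place, H→X→V→Y = 2+12+11+6 = 31 sets the finish at 31 days.
Without H→X, X's earliest start moves from 2 to 0.
After: H→S→V→Y = 2+10+11+6 = 29 → 29 days.

29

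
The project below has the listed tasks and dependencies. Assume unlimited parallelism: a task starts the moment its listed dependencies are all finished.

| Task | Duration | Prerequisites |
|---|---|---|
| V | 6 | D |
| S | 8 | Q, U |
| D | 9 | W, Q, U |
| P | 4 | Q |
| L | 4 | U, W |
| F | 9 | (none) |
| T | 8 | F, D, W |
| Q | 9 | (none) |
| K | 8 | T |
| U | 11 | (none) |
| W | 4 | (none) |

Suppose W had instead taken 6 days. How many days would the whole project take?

36

As given, the longest chain is U→D→T→K = 11+9+8+8 = 36, so the finish is 36 days.
W has 7 days of float (longest path through it is 29).
That remains the longest chain; total 36 days.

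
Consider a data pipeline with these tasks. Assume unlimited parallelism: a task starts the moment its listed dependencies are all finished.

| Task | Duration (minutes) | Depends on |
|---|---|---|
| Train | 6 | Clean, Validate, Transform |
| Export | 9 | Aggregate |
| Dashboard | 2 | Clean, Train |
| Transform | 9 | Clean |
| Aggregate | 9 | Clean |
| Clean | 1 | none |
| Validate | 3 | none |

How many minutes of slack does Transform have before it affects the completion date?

Critical path: Clean→Aggregate→Export = 1+9+9 = 19, so the finish is 19 minutes.
Transform finishes as early as 10 and must finish by 11.
Float = 19 − 18 = 1.

1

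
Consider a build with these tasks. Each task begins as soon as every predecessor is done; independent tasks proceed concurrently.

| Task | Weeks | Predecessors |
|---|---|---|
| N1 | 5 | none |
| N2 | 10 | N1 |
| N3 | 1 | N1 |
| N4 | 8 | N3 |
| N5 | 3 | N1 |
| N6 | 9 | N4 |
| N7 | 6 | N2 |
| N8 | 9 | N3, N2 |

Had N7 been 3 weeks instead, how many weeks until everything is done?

24

The binding path is N1→N2→N8 = 5+10+9 = 24; finish at 24 weeks.
N7 is off the critical path — its longest chain is 21 weeks, giving 3 of slack.
No other chain overtakes it, so the finish is 24 weeks.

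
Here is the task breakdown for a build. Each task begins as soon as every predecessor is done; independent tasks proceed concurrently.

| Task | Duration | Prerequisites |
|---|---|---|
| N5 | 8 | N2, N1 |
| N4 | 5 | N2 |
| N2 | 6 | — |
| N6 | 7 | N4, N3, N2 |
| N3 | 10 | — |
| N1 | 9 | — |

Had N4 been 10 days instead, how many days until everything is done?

Critical path before the change: N2→N4→N6 = 6+5+7 = 18 giving 18 days.
Since N4 is critical, the +5 change carries straight to that chain (now 23 days).
That remains the longest chain; total 23 days.

23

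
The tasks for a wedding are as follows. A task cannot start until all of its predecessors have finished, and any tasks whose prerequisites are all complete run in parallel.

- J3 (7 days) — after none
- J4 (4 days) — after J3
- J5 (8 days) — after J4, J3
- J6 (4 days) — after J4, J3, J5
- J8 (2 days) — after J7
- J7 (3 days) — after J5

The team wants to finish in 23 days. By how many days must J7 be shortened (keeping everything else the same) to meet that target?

Current finish: 24 days; target: 23.
J7 is on every critical path, so each day cut from J7 cuts the finish by one (this holds down to a finish of 23).
Need 24 − 23 = 1 day off J7 → J7 becomes 2 days, finish becomes 23.

1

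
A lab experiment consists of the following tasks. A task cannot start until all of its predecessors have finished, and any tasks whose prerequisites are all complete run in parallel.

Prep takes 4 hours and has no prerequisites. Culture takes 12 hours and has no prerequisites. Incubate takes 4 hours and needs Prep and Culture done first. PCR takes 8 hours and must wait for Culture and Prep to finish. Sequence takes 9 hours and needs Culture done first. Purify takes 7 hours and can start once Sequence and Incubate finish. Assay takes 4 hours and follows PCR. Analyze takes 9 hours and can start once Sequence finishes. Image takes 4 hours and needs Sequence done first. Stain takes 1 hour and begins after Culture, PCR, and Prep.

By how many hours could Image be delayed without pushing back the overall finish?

Critical path: Culture→Sequence→Analyze = 12+9+9 = 30, so the finish is 30 hours.
The longest chain containing Image totals 25 hours.
Slack of Image = 26 − 21 = 5 hours.

5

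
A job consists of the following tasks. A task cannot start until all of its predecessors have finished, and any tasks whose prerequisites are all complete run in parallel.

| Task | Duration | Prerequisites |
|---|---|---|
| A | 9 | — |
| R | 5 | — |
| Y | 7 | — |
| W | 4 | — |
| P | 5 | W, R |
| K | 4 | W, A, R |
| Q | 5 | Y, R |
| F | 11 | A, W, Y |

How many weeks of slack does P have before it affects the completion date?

10

Critical path: A→F = 9+11 = 20, so the finish is 20 weeks.
Longest path through P: 10 weeks (earliest finish 10, latest finish 20).
So P can slip 20 − 10 = 10 weeks.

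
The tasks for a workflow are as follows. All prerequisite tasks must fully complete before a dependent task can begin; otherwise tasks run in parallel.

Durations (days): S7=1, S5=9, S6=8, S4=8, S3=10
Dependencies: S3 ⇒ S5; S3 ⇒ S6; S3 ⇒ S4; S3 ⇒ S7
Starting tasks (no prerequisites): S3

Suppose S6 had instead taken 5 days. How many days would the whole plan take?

19

Baseline: S3→S5 = 10+9 = 19 → 19 days.
S6 has 1 day of float (longest path through it is 18).
The critical path is still S3→S5; finish is now 19 days.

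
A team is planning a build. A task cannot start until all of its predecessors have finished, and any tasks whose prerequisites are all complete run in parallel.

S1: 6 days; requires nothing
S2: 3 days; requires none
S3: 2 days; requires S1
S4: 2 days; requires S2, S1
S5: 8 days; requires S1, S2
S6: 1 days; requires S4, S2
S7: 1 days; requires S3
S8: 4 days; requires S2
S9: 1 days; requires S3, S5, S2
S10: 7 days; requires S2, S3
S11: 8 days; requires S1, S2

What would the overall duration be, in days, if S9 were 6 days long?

20

Actual critical path: S1→S5→S9 = 6+8+1 = 15 ⇒ 15 days.
S9 is on the critical path; changing it to 6 makes that path 20 days.
No other chain overtakes it, so the finish is 20 days.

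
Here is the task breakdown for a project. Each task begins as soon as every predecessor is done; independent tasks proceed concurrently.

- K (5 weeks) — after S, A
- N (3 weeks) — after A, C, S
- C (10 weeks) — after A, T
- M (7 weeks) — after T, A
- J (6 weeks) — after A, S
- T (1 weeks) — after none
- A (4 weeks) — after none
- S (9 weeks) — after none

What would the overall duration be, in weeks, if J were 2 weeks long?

17

Critical path before the change: A→C→N = 4+10+3 = 17 giving 17 weeks.
J has 2 weeks of float (longest path through it is 15).
The critical path is still A→C→N; finish is now 17 weeks.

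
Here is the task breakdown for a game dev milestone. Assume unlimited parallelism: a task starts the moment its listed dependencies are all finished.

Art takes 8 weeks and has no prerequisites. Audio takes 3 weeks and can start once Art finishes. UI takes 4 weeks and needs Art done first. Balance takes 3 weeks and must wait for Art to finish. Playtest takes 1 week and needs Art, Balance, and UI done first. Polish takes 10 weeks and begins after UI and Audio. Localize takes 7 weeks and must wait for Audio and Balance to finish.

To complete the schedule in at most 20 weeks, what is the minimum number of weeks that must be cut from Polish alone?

2

Current finish: 22 weeks; target: 20.
Polish is on every critical path, so each week cut from Polish cuts the finish by one (this holds down to a finish of 18).
Need 22 − 20 = 2 weeks off Polish → Polish becomes 8 weeks, finish becomes 20.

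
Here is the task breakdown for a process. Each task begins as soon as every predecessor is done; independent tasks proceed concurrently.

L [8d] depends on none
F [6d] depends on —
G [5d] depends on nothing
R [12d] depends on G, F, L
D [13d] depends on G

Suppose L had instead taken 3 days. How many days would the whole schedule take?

18

As given, the longest chain is L→R = 8+12 = 20, so the finish is 20 days.
L is on the critical path; changing it to 3 makes that path 15 days.
New critical path: F→R = 6+12 = 18 ⇒ 18 days.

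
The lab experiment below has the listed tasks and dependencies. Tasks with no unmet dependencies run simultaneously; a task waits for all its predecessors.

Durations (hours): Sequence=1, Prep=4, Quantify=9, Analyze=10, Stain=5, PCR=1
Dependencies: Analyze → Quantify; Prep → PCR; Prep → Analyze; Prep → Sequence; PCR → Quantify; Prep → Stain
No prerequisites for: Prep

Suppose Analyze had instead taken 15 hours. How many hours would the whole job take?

28

Actual critical path: Prep→Analyze→Quantify = 4+10+9 = 23 ⇒ 23 hours.
Since Analyze is critical, the +5 change carries straight to that chain (now 28 hours).
The critical path is still Prep→Analyze→Quantify; finish is now 28 hours.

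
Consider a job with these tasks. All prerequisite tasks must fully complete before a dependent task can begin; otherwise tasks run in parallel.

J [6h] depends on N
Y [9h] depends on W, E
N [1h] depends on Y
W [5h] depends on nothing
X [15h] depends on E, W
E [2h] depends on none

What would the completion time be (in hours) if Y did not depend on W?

20

Before: longest chain W→Y→N→J = 5+9+1+6 = 21, finish 21.
Without W→Y, Y's earliest start moves from 5 to 2.
After: W→X = 5+15 = 20 → 20 hours.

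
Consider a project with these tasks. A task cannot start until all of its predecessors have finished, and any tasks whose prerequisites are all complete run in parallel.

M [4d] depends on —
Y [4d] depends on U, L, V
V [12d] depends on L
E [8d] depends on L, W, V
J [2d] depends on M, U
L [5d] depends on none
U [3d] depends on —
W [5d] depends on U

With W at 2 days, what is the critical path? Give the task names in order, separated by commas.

Baseline: L→V→E = 5+12+8 = 25 → 25 days.
W is off the critical path — its longest chain is 16 days, giving 9 of slack.
That remains the longest chain; total 25 days.

L, V, E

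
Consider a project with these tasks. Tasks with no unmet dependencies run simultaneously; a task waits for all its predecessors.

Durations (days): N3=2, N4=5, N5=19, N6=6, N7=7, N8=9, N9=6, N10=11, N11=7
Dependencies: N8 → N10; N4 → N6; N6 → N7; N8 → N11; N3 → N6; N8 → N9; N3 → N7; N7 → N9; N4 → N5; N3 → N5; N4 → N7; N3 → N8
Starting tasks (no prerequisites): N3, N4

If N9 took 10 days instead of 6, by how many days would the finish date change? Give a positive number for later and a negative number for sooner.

4

Baseline: N4→N6→N7→N9 = 5+6+7+6 = 24 → 24 days.
N9 lies on that path, so at 10 days the path becomes 28 days.
No other chain overtakes it, so the finish is 28 days.
Change in finish: 28 − 24 = +4 days.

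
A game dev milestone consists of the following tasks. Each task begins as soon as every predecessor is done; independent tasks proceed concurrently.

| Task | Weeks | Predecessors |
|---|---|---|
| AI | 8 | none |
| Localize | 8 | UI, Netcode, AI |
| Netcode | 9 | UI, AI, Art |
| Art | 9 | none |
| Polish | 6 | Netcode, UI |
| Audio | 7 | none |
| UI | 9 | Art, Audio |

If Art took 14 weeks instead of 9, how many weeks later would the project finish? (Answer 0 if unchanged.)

5

Critical path before the change: Art→UI→Netcode→Localize = 9+9+9+8 = 35 giving 35 weeks.
Art is on the critical path; changing it to 14 makes that path 40 weeks.
No other chain overtakes it, so the finish is 40 weeks.
Change in finish: 40 − 35 = +5 weeks.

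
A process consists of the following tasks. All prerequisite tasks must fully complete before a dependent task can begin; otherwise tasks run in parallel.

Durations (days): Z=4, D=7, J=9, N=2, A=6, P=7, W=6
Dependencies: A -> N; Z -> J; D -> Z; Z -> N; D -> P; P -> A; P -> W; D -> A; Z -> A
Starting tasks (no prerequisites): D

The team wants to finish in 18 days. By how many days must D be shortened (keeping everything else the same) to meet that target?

Current finish: 22 days; target: 18.
D is on every critical path, so each day cut from D cuts the finish by one (this holds down to a finish of 16).
Need 22 − 18 = 4 days off D → D becomes 3 days, finish becomes 18.

4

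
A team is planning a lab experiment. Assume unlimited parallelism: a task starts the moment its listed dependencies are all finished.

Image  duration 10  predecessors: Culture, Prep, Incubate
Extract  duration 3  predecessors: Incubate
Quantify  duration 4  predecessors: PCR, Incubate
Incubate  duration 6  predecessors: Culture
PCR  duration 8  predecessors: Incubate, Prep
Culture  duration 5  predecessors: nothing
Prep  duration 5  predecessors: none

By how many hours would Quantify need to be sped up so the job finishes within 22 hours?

1

Current finish: 23 hours; target: 22.
Quantify is on every critical path, so each hour cut from Quantify cuts the finish by one (this holds down to a finish of 21).
Need 23 − 22 = 1 hour off Quantify → Quantify becomes 3 hours, finish becomes 22.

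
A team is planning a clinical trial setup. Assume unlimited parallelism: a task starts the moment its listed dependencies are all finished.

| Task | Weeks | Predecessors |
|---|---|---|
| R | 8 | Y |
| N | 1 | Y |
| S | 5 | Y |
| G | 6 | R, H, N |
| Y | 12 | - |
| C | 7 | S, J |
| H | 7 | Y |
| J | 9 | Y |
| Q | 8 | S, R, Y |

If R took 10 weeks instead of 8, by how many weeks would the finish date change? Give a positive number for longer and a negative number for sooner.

The binding path is Y→R→Q = 12+8+8 = 28; finish at 28 weeks.
R is on the critical path; changing it to 10 makes that path 30 weeks.
That remains the longest chain; total 30 weeks.
Change in finish: 30 − 28 = +2 weeks.

2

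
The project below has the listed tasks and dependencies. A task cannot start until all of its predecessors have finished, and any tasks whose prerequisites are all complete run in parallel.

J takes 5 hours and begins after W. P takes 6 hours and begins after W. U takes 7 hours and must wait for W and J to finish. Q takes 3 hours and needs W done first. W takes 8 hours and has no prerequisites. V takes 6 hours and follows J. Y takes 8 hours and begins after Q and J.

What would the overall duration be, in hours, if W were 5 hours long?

18

Baseline: W→J→Y = 8+5+8 = 21 → 21 hours.
Since W is critical, the -3 change carries straight to that chain (now 18 hours).
That remains the longest chain; total 18 hours.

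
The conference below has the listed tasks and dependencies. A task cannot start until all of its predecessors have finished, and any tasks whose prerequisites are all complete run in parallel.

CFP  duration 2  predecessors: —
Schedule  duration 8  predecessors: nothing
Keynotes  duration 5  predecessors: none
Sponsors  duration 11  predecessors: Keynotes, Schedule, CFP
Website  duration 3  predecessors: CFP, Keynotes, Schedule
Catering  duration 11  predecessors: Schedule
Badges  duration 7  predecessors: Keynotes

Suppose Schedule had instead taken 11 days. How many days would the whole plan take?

Actual critical path: Schedule→Sponsors = 8+11 = 19 ⇒ 19 days.
Schedule lies on that path, so at 11 days the path becomes 22 days.
That remains the longest chain; total 22 days.

22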